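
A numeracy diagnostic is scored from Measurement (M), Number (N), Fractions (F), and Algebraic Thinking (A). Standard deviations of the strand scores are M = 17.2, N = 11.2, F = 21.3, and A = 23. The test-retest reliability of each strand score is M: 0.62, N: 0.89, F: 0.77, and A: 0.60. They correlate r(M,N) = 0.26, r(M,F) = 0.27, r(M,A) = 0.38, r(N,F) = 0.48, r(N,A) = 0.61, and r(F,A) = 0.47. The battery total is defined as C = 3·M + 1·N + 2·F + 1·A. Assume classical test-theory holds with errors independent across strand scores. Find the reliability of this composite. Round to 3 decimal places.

Var(C) = 3²·17.2² + 11.2² + 2²·21.3² + 23² + 2·[3·17.2·11.2·0.26 + 6·17.2·21.3·0.27 + 3·17.2·23·0.38 + 2·11.2·21.3·0.48 + 11.2·23·0.61 + 2·21.3·23·0.47] = 5131.76 + 4082.81 = 9214.57.
With uncorrelated errors the cross-covariances are all true-score covariance, so they carry over unchanged; only the diagonal terms shrink to ρᵢσᵢ².
True-score variance = [3²·17.2²·0.62 + 11.2²·0.89 + 2²·21.3²·0.77 + 23²·0.60] + 4082.81 = 3477.19 + 4082.81 = 7560.01.
Reliability = 7560.01 / 9214.57 = 0.820.

0.820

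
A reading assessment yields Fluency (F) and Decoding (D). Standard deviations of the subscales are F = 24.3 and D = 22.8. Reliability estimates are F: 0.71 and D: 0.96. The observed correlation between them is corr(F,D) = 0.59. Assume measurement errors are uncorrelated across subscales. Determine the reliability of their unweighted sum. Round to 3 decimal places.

0.891

Var(F+D) = 24.3² + 22.8² + 2·[24.3·22.8·0.59] = 1110.33 + 653.767 = 1764.1.
Under uncorrelated errors the observed covariances equal the true-score covariances, so only the own-variance terms attenuate.
True-score variance = [24.3²·0.71 + 22.8²·0.96] + 653.767 = 918.294 + 653.767 = 1572.06.
Reliability = 1572.06 / 1764.1 = 0.891.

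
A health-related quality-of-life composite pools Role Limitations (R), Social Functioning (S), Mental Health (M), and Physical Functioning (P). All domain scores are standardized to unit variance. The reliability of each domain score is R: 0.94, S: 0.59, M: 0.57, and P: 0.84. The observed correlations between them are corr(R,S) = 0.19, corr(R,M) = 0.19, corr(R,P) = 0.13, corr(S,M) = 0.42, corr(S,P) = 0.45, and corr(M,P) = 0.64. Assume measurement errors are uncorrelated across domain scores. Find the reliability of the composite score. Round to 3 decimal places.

Var(R+S+M+P) = 4 + 2·[0.19 + 0.19 + 0.13 + 0.42 + 0.45 + 0.64] = 4 + 4.04 = 8.04.
Under uncorrelated errors the observed covariances equal the true-score covariances, so only the own-variance terms attenuate.
True-score variance = [0.94 + 0.59 + 0.57 + 0.84] + 4.04 = 2.94 + 4.04 = 6.98.
Reliability = 6.98 / 8.04 = 0.868.

0.868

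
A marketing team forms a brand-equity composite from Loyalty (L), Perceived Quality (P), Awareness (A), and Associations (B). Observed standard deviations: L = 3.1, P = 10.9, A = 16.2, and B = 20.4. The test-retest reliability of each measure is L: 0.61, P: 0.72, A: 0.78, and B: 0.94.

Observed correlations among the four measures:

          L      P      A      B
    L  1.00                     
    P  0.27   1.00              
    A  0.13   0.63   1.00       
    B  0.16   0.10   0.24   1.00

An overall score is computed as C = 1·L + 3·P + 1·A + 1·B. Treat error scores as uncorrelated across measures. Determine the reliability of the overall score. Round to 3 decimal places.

Var(C) = 3.1² + 3²·10.9² + 16.2² + 20.4² + 2·[3·3.1·10.9·0.27 + 3.1·16.2·0.13 + 3.1·20.4·0.16 + 3·10.9·16.2·0.63 + 3·10.9·20.4·0.10 + 16.2·20.4·0.24] = 1757.5 + 1047.55 = 2805.05.
Under uncorrelated errors the observed covariances equal the true-score covariances, so only the own-variance terms attenuate.
True-score variance = [3.1²·0.61 + 3²·10.9²·0.72 + 16.2²·0.78 + 20.4²·0.94] + 1047.55 = 1371.64 + 1047.55 = 2419.2.
Reliability = 2419.2 / 2805.05 = 0.862.

0.862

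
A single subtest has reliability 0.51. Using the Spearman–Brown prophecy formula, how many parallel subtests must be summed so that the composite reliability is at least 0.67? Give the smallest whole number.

2

k ≥ ρ*(1−ρ₁)/(ρ₁(1−ρ*)) = 0.67·0.49 / (0.51·0.33) = 1.951.
Smallest integer k = 2.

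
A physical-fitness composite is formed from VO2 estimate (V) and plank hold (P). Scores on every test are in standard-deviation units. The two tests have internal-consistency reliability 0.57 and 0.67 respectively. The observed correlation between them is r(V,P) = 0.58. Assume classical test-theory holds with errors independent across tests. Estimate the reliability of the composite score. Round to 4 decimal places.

0.7595

Var(V+P) = 2 + 2·[0.58] = 2 + 1.16 = 3.16.
Because errors are independent across components, Cov(Tᵢ,Tⱼ) = Cov(Xᵢ,Xⱼ); the off-diagonal part of the true-score variance is the same as above.
True-score variance = [0.57 + 0.67] + 1.16 = 1.24 + 1.16 = 2.4.
Reliability = 2.4 / 3.16 = 0.7595.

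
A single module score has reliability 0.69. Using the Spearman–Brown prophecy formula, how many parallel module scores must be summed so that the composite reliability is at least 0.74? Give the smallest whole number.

k ≥ ρ*(1−ρ₁)/(ρ₁(1−ρ*)) = 0.74·0.31 / (0.69·0.26) = 1.279.
Smallest integer k = 2.

2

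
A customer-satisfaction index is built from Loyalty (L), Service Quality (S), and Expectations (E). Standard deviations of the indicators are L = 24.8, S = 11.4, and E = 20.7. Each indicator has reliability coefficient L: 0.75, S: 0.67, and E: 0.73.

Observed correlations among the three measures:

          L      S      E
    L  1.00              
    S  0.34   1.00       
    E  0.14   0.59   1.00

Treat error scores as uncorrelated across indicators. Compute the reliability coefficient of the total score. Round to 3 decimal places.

Var(L+S+E) = 24.8² + 11.4² + 20.7² + 2·[24.8·11.4·0.34 + 24.8·20.7·0.14 + 11.4·20.7·0.59] = 1173.49 + 614.447 = 1787.94.
Under uncorrelated errors the observed covariances equal the true-score covariances, so only the own-variance terms attenuate.
True-score variance = [24.8²·0.75 + 11.4²·0.67 + 20.7²·0.73] + 614.447 = 861.151 + 614.447 = 1475.6.
Reliability = 1475.6 / 1787.94 = 0.825.

0.825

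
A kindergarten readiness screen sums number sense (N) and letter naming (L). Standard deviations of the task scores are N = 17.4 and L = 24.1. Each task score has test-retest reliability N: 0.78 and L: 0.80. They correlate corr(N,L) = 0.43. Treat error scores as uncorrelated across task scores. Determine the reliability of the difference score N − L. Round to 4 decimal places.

Var(N−L) = 17.4² + 24.1² − 2·17.4·24.1·0.43 = 883.57 − 360.632 = 522.938.
Under uncorrelated errors the observed covariances equal the true-score covariances, so only the own-variance terms attenuate.
True-score variance = [17.4²·0.78 + 24.1²·0.80] − 360.632 = 700.801 − 360.632 = 340.168.
Reliability = 340.168 / 522.938 = 0.6505.

0.6505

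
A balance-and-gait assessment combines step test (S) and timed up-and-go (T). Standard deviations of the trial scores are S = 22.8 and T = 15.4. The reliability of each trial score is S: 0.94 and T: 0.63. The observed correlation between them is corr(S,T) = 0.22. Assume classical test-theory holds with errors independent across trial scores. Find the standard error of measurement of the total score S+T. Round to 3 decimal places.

Var(total) = 757 + 154.493 = 911.493.
True-score variance = 638.06 + 154.493 = 792.553, so reliability = 0.8695.
Error variance = 911.493 − 792.553 = 118.94; SEM = √118.94 = 10.906.

10.906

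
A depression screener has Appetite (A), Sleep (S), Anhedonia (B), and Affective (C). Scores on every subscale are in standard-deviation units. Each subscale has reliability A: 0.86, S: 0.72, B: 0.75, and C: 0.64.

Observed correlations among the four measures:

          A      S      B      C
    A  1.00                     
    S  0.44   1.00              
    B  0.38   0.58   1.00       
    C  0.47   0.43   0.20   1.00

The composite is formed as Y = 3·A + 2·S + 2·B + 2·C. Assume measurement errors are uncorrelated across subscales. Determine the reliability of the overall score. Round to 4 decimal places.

Var(Y) = 3² + 2² + 2² + 2² + 2·[6·0.44 + 6·0.38 + 6·0.47 + 4·0.58 + 4·0.43 + 4·0.20] = 21 + 25.16 = 46.16.
Under uncorrelated errors the observed covariances equal the true-score covariances, so only the own-variance terms attenuate.
True-score variance = [3²·0.86 + 2²·0.72 + 2²·0.75 + 2²·0.64] + 25.16 = 16.18 + 25.16 = 41.34.
Reliability = 41.34 / 46.16 = 0.8956.

0.8956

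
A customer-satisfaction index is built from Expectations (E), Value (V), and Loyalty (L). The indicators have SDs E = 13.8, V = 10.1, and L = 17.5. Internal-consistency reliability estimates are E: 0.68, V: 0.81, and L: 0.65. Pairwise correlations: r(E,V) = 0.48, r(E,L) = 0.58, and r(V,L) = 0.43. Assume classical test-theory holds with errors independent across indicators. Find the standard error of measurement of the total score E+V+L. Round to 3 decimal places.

13.693

Var(total) = 598.7 + 565.95 = 1164.65.
True-score variance = 411.19 + 565.95 = 977.14, so reliability = 0.8390.
Error variance = 1164.65 − 977.14 = 187.51; SEM = √187.51 = 13.693.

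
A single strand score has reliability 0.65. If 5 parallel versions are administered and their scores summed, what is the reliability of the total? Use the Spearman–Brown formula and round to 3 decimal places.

0.903

ρ_k = kρ / (1 + (k−1)ρ) = 5·0.65 / (1 + 4·0.65) = 3.250 / 3.600 = 0.903.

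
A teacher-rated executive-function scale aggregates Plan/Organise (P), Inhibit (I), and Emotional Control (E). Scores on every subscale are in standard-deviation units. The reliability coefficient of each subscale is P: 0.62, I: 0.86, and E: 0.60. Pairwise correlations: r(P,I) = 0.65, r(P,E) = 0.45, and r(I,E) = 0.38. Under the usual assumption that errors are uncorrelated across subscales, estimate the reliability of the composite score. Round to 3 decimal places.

0.846

Var(P+I+E) = 3 + 2·[0.65 + 0.45 + 0.38] = 3 + 2.96 = 5.96.
Because errors are independent across components, Cov(Tᵢ,Tⱼ) = Cov(Xᵢ,Xⱼ); the off-diagonal part of the true-score variance is the same as above.
True-score variance = [0.62 + 0.86 + 0.60] + 2.96 = 2.08 + 2.96 = 5.04.
Reliability = 5.04 / 5.96 = 0.846.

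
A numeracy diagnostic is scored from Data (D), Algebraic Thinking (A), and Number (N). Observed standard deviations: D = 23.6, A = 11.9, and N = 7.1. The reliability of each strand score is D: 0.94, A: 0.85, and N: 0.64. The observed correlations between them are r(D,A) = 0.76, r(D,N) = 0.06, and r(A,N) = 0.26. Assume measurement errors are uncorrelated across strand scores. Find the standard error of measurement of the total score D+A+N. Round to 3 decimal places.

Var(total) = 748.98 + 490.919 = 1239.9.
True-score variance = 676.173 + 490.919 = 1167.09, so reliability = 0.9413.
Error variance = 1239.9 − 1167.09 = 72.8067; SEM = √72.8067 = 8.533.

8.533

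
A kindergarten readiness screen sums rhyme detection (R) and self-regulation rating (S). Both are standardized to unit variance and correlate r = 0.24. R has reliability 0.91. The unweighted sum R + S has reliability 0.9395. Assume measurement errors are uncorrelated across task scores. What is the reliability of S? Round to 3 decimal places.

0.940

Var(R+S) = 2 + 2·0.24 = 2.480.
True-score variance = ρ_R + ρ_S + 2·0.24, so 0.9395 = (0.91 + ρ_S + 0.48) / 2.480.
ρ_S = 0.9395·2.480 − 0.91 − 0.48 = 0.940.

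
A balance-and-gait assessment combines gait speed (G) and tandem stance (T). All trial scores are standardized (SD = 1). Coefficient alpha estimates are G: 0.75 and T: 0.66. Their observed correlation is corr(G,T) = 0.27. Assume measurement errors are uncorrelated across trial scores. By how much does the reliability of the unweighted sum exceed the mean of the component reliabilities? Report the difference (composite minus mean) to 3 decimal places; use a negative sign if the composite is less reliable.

0.063

Var(sum) = 2 + 0.54 = 2.54; true-score variance = 1.41 + 0.54 = 1.95; composite reliability = 0.7677.
Mean component reliability = 0.7050.
Difference = 0.7677 − 0.7050 = 0.063.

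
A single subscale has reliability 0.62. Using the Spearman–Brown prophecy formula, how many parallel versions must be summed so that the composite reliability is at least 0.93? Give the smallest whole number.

9

k ≥ ρ*(1−ρ₁)/(ρ₁(1−ρ*)) = 0.93·0.38 / (0.62·0.07) = 8.143.
Smallest integer k = 9.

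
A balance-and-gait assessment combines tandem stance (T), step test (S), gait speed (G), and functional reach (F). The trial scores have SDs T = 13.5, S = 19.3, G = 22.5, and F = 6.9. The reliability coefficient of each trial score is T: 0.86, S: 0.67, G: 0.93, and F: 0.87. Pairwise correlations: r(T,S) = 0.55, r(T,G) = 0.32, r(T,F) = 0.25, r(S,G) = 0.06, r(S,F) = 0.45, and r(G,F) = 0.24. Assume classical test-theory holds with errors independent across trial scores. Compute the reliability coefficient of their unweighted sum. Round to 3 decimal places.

Var(T+S+G+F) = 13.5² + 19.3² + 22.5² + 6.9² + 2·[13.5·19.3·0.55 + 13.5·22.5·0.32 + 13.5·6.9·0.25 + 19.3·22.5·0.06 + 19.3·6.9·0.45 + 22.5·6.9·0.24] = 1108.6 + 774.063 = 1882.66.
Under uncorrelated errors the observed covariances equal the true-score covariances, so only the own-variance terms attenuate.
True-score variance = [13.5²·0.86 + 19.3²·0.67 + 22.5²·0.93 + 6.9²·0.87] + 774.063 = 918.537 + 774.063 = 1692.6.
Reliability = 1692.6 / 1882.66 = 0.899.

0.899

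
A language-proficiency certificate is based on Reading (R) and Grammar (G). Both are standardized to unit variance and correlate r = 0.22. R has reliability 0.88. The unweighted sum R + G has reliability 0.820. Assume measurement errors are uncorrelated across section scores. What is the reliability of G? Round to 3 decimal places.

Var(R+G) = 2 + 2·0.22 = 2.440.
True-score variance = ρ_R + ρ_G + 2·0.22, so 0.820 = (0.88 + ρ_G + 0.44) / 2.440.
ρ_G = 0.820·2.440 − 0.88 − 0.44 = 0.681.

0.681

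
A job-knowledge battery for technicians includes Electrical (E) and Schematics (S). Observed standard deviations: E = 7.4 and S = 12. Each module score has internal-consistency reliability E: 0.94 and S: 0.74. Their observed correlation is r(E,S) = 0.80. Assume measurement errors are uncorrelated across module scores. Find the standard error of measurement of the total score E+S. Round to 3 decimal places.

6.382

Var(total) = 198.76 + 142.08 = 340.84.
True-score variance = 158.034 + 142.08 = 300.114, so reliability = 0.8805.
Error variance = 340.84 − 300.114 = 40.7256; SEM = √40.7256 = 6.382.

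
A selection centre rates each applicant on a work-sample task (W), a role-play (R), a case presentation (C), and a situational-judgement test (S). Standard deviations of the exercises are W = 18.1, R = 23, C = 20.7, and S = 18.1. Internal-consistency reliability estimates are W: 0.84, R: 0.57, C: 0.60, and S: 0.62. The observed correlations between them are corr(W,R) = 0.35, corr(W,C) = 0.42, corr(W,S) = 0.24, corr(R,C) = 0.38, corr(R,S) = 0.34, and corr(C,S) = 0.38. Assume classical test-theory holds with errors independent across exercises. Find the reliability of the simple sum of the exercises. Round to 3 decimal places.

Var(W+R+C+S) = 18.1² + 23² + 20.7² + 18.1² + 2·[18.1·23·0.35 + 18.1·20.7·0.42 + 18.1·18.1·0.24 + 23·20.7·0.38 + 23·18.1·0.34 + 20.7·18.1·0.38] = 1612.71 + 1693.05 = 3305.76.
With uncorrelated errors the cross-covariances are all true-score covariance, so they carry over unchanged; only the diagonal terms shrink to ρᵢσᵢ².
True-score variance = [18.1²·0.84 + 23²·0.57 + 20.7²·0.60 + 18.1²·0.62] + 1693.05 = 1036.93 + 1693.05 = 2729.99.
Reliability = 2729.99 / 3305.76 = 0.826.

0.826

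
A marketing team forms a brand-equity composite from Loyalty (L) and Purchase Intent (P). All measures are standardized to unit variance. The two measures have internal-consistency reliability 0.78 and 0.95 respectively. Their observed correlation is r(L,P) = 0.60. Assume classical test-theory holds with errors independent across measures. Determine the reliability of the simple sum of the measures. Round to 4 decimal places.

0.9156

Var(L+P) = 2 + 2·[0.60] = 2 + 1.2 = 3.2.
Under uncorrelated errors the observed covariances equal the true-score covariances, so only the own-variance terms attenuate.
True-score variance = [0.78 + 0.95] + 1.2 = 1.73 + 1.2 = 2.93.
Reliability = 2.93 / 3.2 = 0.9156.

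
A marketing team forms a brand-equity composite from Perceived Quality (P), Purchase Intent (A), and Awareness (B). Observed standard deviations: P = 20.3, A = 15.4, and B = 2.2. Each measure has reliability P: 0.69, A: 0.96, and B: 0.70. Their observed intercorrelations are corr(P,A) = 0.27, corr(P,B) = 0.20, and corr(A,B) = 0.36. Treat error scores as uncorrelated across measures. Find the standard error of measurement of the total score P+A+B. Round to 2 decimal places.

Var(total) = 654.09 + 211.072 = 865.162.
True-score variance = 515.404 + 211.072 = 726.476, so reliability = 0.8397.
Error variance = 865.162 − 726.476 = 138.686; SEM = √138.686 = 11.78.

11.78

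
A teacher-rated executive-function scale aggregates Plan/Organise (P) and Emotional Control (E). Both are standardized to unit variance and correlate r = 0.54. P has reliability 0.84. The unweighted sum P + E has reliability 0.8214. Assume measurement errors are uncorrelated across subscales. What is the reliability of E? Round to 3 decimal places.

0.610

Var(P+E) = 2 + 2·0.54 = 3.080.
True-score variance = ρ_P + ρ_E + 2·0.54, so 0.8214 = (0.84 + ρ_E + 1.08) / 3.080.
ρ_E = 0.8214·3.080 − 0.84 − 1.08 = 0.610.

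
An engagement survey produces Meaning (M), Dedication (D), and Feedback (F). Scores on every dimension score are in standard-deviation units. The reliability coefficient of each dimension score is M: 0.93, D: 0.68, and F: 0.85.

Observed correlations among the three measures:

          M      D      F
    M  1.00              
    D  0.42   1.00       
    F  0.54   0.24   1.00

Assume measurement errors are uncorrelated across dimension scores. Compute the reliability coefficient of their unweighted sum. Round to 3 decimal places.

Var(M+D+F) = 3 + 2·[0.42 + 0.54 + 0.24] = 3 + 2.4 = 5.4.
Because errors are independent across components, Cov(Tᵢ,Tⱼ) = Cov(Xᵢ,Xⱼ); the off-diagonal part of the true-score variance is the same as above.
True-score variance = [0.93 + 0.68 + 0.85] + 2.4 = 2.46 + 2.4 = 4.86.
Reliability = 4.86 / 5.4 = 0.900.

0.900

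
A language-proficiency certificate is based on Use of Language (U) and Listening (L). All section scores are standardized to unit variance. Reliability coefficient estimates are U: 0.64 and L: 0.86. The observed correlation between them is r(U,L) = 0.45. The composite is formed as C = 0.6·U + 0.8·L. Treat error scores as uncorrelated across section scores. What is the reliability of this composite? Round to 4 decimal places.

0.8469

Var(C) = 0.6² + 0.8² + 2·[0.48·0.45] = 1 + 0.432 = 1.432.
Under uncorrelated errors the observed covariances equal the true-score covariances, so only the own-variance terms attenuate.
True-score variance = [0.6²·0.64 + 0.8²·0.86] + 0.432 = 0.7808 + 0.432 = 1.2128.
Reliability = 1.2128 / 1.432 = 0.8469.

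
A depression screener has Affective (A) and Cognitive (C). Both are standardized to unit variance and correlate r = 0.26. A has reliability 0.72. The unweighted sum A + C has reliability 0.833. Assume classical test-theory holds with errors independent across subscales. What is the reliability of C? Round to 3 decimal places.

0.859

Var(A+C) = 2 + 2·0.26 = 2.520.
True-score variance = ρ_A + ρ_C + 2·0.26, so 0.833 = (0.72 + ρ_C + 0.52) / 2.520.
ρ_C = 0.833·2.520 − 0.72 − 0.52 = 0.859.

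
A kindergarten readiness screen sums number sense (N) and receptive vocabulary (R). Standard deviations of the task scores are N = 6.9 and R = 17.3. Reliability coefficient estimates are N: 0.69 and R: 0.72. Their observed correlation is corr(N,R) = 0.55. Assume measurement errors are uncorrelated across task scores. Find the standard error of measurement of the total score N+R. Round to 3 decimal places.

Var(total) = 346.9 + 131.307 = 478.207.
True-score variance = 248.34 + 131.307 = 379.647, so reliability = 0.7939.
Error variance = 478.207 − 379.647 = 98.5603; SEM = √98.5603 = 9.928.

9.928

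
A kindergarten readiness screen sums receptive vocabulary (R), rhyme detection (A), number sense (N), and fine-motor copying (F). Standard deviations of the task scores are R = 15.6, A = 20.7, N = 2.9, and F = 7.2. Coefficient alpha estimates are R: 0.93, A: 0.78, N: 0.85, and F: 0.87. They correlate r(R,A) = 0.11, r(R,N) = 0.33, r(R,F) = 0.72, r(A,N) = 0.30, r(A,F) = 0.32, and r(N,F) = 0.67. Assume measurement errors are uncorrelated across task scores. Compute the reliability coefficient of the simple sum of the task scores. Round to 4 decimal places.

0.8966

Var(R+A+N+F) = 15.6² + 20.7² + 2.9² + 7.2² + 2·[15.6·20.7·0.11 + 15.6·2.9·0.33 + 15.6·7.2·0.72 + 20.7·2.9·0.30 + 20.7·7.2·0.32 + 2.9·7.2·0.67] = 732.1 + 422.024 = 1154.12.
Because errors are independent across components, Cov(Tᵢ,Tⱼ) = Cov(Xᵢ,Xⱼ); the off-diagonal part of the true-score variance is the same as above.
True-score variance = [15.6²·0.93 + 20.7²·0.78 + 2.9²·0.85 + 7.2²·0.87] + 422.024 = 612.796 + 422.024 = 1034.82.
Reliability = 1034.82 / 1154.12 = 0.8966.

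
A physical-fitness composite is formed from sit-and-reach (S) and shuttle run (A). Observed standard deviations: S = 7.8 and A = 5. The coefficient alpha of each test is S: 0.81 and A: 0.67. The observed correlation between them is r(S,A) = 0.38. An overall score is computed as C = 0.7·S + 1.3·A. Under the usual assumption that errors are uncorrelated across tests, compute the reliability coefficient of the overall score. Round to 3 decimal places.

Var(C) = 0.7²·7.8² + 1.3²·5² + 2·[0.91·7.8·5·0.38] = 72.0616 + 26.9724 = 99.034.
With uncorrelated errors the cross-covariances are all true-score covariance, so they carry over unchanged; only the diagonal terms shrink to ρᵢσᵢ².
True-score variance = [0.7²·7.8²·0.81 + 1.3²·5²·0.67] + 26.9724 = 52.4549 + 26.9724 = 79.4273.
Reliability = 79.4273 / 99.034 = 0.802.

0.802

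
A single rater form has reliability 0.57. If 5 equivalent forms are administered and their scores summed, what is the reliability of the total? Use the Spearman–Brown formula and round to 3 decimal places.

ρ_k = kρ / (1 + (k−1)ρ) = 5·0.57 / (1 + 4·0.57) = 2.850 / 3.280 = 0.869.

0.869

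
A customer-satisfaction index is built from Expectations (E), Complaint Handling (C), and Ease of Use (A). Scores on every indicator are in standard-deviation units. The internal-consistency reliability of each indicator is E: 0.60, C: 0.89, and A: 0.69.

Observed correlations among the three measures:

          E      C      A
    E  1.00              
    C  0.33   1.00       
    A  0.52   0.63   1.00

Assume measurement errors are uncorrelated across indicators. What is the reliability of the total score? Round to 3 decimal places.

0.862

Var(E+C+A) = 3 + 2·[0.33 + 0.52 + 0.63] = 3 + 2.96 = 5.96.
Under uncorrelated errors the observed covariances equal the true-score covariances, so only the own-variance terms attenuate.
True-score variance = [0.60 + 0.89 + 0.69] + 2.96 = 2.18 + 2.96 = 5.14.
Reliability = 5.14 / 5.96 = 0.862.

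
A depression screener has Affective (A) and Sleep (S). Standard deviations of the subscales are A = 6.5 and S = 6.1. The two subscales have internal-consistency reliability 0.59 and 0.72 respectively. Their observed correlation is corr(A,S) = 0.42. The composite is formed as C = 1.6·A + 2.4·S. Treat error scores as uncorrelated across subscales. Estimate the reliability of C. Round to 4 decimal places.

Var(C) = 1.6²·6.5² + 2.4²·6.1² + 2·[3.84·6.5·6.1·0.42] = 322.49 + 127.895 = 450.385.
Under uncorrelated errors the observed covariances equal the true-score covariances, so only the own-variance terms attenuate.
True-score variance = [1.6²·6.5²·0.59 + 2.4²·6.1²·0.72] + 127.895 = 218.132 + 127.895 = 346.027.
Reliability = 346.027 / 450.385 = 0.7683.

0.7683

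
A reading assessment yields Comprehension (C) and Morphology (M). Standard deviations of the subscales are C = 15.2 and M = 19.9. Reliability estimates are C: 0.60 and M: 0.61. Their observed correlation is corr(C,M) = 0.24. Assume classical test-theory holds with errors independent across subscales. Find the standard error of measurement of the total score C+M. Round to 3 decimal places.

Var(total) = 627.05 + 145.19 = 772.24.
True-score variance = 380.19 + 145.19 = 525.38, so reliability = 0.6803.
Error variance = 772.24 − 525.38 = 246.86; SEM = √246.86 = 15.712.

15.712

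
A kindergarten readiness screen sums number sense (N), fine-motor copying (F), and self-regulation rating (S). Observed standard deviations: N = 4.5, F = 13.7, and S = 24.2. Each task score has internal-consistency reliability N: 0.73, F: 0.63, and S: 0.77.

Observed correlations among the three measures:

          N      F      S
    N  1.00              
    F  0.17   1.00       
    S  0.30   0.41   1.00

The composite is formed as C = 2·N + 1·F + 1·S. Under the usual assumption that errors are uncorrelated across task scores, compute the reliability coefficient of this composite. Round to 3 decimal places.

Var(C) = 2²·4.5² + 13.7² + 24.2² + 2·[2·4.5·13.7·0.17 + 2·4.5·24.2·0.30 + 13.7·24.2·0.41] = 854.33 + 444.465 = 1298.79.
Under uncorrelated errors the observed covariances equal the true-score covariances, so only the own-variance terms attenuate.
True-score variance = [2²·4.5²·0.73 + 13.7²·0.63 + 24.2²·0.77] + 444.465 = 628.317 + 444.465 = 1072.78.
Reliability = 1072.78 / 1298.79 = 0.826.

0.826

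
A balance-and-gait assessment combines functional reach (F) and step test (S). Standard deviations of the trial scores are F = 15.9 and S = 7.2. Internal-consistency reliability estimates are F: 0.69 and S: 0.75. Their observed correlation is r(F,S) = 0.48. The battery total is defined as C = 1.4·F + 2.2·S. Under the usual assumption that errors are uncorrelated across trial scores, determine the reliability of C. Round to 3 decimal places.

Var(C) = 1.4²·15.9² + 2.2²·7.2² + 2·[3.08·15.9·7.2·0.48] = 746.413 + 338.494 = 1084.91.
Because errors are independent across components, Cov(Tᵢ,Tⱼ) = Cov(Xᵢ,Xⱼ); the off-diagonal part of the true-score variance is the same as above.
True-score variance = [1.4²·15.9²·0.69 + 2.2²·7.2²·0.75] + 338.494 = 530.079 + 338.494 = 868.574.
Reliability = 868.574 / 1084.91 = 0.801.

0.801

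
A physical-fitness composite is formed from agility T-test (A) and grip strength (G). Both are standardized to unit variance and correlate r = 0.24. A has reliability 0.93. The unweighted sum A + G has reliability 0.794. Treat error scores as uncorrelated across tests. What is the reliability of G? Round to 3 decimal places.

0.559

Var(A+G) = 2 + 2·0.24 = 2.480.
True-score variance = ρ_A + ρ_G + 2·0.24, so 0.794 = (0.93 + ρ_G + 0.48) / 2.480.
ρ_G = 0.794·2.480 − 0.93 − 0.48 = 0.559.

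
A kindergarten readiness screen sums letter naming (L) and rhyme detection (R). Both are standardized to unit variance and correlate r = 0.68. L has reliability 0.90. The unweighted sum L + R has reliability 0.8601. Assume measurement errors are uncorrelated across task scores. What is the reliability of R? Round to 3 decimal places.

0.630

Var(L+R) = 2 + 2·0.68 = 3.360.
True-score variance = ρ_L + ρ_R + 2·0.68, so 0.8601 = (0.90 + ρ_R + 1.36) / 3.360.
ρ_R = 0.8601·3.360 − 0.90 − 1.36 = 0.630.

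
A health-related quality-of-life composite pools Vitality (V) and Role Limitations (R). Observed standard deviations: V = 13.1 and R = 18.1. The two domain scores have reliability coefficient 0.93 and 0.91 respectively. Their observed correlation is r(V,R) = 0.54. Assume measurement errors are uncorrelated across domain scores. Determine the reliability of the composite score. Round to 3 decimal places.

0.945

Var(V+R) = 13.1² + 18.1² + 2·[13.1·18.1·0.54] = 499.22 + 256.079 = 755.299.
With uncorrelated errors the cross-covariances are all true-score covariance, so they carry over unchanged; only the diagonal terms shrink to ρᵢσᵢ².
True-score variance = [13.1²·0.93 + 18.1²·0.91] + 256.079 = 457.722 + 256.079 = 713.801.
Reliability = 713.801 / 755.299 = 0.945.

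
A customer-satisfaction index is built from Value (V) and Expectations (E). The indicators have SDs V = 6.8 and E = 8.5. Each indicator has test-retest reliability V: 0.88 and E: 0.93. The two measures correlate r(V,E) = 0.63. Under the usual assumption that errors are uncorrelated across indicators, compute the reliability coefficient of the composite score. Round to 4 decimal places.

Var(V+E) = 6.8² + 8.5² + 2·[6.8·8.5·0.63] = 118.49 + 72.828 = 191.318.
With uncorrelated errors the cross-covariances are all true-score covariance, so they carry over unchanged; only the diagonal terms shrink to ρᵢσᵢ².
True-score variance = [6.8²·0.88 + 8.5²·0.93] + 72.828 = 107.884 + 72.828 = 180.712.
Reliability = 180.712 / 191.318 = 0.9446.

0.9446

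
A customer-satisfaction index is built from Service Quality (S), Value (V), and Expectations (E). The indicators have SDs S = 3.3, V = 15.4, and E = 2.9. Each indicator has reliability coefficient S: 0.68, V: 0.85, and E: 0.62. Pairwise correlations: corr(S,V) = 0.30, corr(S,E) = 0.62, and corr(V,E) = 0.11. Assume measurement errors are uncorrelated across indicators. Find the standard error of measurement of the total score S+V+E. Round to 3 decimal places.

6.500

Var(total) = 256.46 + 52.184 = 308.644.
True-score variance = 214.205 + 52.184 = 266.389, so reliability = 0.8631.
Error variance = 308.644 − 266.389 = 42.2546; SEM = √42.2546 = 6.500.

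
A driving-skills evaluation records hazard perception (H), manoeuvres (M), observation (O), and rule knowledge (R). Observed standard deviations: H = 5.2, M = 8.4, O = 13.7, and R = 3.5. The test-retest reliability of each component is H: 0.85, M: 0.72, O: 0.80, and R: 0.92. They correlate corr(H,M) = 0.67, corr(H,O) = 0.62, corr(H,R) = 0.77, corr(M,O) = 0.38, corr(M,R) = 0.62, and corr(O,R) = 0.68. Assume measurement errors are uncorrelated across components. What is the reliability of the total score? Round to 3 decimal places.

0.906

Var(H+M+O+R) = 5.2² + 8.4² + 13.7² + 3.5² + 2·[5.2·8.4·0.67 + 5.2·13.7·0.62 + 5.2·3.5·0.77 + 8.4·13.7·0.38 + 8.4·3.5·0.62 + 13.7·3.5·0.68] = 297.54 + 364.026 = 661.566.
With uncorrelated errors the cross-covariances are all true-score covariance, so they carry over unchanged; only the diagonal terms shrink to ρᵢσᵢ².
True-score variance = [5.2²·0.85 + 8.4²·0.72 + 13.7²·0.80 + 3.5²·0.92] + 364.026 = 235.209 + 364.026 = 599.235.
Reliability = 599.235 / 661.566 = 0.906.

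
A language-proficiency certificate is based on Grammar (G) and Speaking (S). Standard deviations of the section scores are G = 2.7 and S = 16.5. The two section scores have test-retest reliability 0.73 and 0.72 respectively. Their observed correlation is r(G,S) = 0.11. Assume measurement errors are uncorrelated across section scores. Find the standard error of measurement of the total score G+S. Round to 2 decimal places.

8.84

Var(total) = 279.54 + 9.801 = 289.341.
True-score variance = 201.342 + 9.801 = 211.143, so reliability = 0.7297.
Error variance = 289.341 − 211.143 = 78.1983; SEM = √78.1983 = 8.84.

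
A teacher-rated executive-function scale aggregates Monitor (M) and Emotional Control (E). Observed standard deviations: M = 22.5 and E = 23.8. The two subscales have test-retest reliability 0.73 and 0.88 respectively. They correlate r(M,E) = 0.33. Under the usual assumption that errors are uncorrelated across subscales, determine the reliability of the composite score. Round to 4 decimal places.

0.8565

Var(M+E) = 22.5² + 23.8² + 2·[22.5·23.8·0.33] = 1072.69 + 353.43 = 1426.12.
Under uncorrelated errors the observed covariances equal the true-score covariances, so only the own-variance terms attenuate.
True-score variance = [22.5²·0.73 + 23.8²·0.88] + 353.43 = 868.03 + 353.43 = 1221.46.
Reliability = 1221.46 / 1426.12 = 0.8565.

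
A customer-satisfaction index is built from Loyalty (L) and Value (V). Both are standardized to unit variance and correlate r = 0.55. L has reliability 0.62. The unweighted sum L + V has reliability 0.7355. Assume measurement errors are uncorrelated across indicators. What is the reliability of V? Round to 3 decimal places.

0.560

Var(L+V) = 2 + 2·0.55 = 3.100.
True-score variance = ρ_L + ρ_V + 2·0.55, so 0.7355 = (0.62 + ρ_V + 1.10) / 3.100.
ρ_V = 0.7355·3.100 − 0.62 − 1.10 = 0.560.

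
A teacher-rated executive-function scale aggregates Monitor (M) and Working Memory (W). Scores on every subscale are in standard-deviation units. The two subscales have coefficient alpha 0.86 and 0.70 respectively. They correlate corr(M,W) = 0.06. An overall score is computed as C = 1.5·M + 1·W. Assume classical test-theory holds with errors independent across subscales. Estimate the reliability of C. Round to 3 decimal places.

Var(C) = 1.5² + 1 + 2·[1.5·0.06] = 3.25 + 0.18 = 3.43.
Under uncorrelated errors the observed covariances equal the true-score covariances, so only the own-variance terms attenuate.
True-score variance = [1.5²·0.86 + 0.70] + 0.18 = 2.635 + 0.18 = 2.815.
Reliability = 2.815 / 3.43 = 0.821.

0.821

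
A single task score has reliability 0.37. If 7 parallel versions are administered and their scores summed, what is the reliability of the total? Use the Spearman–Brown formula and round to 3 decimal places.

0.804

ρ_k = kρ / (1 + (k−1)ρ) = 7·0.37 / (1 + 6·0.37) = 2.590 / 3.220 = 0.804.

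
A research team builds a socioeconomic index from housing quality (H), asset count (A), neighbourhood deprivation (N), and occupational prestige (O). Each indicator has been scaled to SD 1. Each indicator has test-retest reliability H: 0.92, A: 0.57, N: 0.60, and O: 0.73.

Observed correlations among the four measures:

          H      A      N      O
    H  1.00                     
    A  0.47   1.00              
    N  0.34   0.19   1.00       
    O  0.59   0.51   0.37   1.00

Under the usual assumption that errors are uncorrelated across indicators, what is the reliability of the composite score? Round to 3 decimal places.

Var(H+A+N+O) = 4 + 2·[0.47 + 0.34 + 0.59 + 0.19 + 0.51 + 0.37] = 4 + 4.94 = 8.94.
Under uncorrelated errors the observed covariances equal the true-score covariances, so only the own-variance terms attenuate.
True-score variance = [0.92 + 0.57 + 0.60 + 0.73] + 4.94 = 2.82 + 4.94 = 7.76.
Reliability = 7.76 / 8.94 = 0.868.

0.868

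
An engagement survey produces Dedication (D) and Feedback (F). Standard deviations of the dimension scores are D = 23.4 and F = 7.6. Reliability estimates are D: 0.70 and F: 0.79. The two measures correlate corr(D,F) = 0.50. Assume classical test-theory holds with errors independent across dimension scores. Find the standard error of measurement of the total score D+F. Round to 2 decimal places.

13.28

Var(total) = 605.32 + 177.84 = 783.16.
True-score variance = 428.922 + 177.84 = 606.762, so reliability = 0.7748.
Error variance = 783.16 − 606.762 = 176.398; SEM = √176.398 = 13.28.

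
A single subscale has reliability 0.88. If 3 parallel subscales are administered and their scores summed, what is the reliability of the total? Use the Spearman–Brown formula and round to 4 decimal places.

ρ_k = kρ / (1 + (k−1)ρ) = 3·0.88 / (1 + 2·0.88) = 2.640 / 2.760 = 0.9565.

0.9565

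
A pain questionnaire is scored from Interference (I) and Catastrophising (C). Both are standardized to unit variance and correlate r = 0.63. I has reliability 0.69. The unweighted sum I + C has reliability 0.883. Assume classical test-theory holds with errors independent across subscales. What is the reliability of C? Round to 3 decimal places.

0.929

Var(I+C) = 2 + 2·0.63 = 3.260.
True-score variance = ρ_I + ρ_C + 2·0.63, so 0.883 = (0.69 + ρ_C + 1.26) / 3.260.
ρ_C = 0.883·3.260 − 0.69 − 1.26 = 0.929.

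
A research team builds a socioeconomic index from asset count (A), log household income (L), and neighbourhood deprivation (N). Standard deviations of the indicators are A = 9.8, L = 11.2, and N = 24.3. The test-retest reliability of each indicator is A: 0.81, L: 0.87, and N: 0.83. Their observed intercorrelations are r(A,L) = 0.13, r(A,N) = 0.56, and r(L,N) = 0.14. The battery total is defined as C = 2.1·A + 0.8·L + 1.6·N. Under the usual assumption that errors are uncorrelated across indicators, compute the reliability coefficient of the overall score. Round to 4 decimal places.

0.8862

Var(C) = 2.1²·9.8² + 0.8²·11.2² + 1.6²·24.3² + 2·[1.68·9.8·11.2·0.13 + 3.36·9.8·24.3·0.56 + 1.28·11.2·24.3·0.14] = 2015.47 + 1041.65 = 3057.13.
With uncorrelated errors the cross-covariances are all true-score covariance, so they carry over unchanged; only the diagonal terms shrink to ρᵢσᵢ².
True-score variance = [2.1²·9.8²·0.81 + 0.8²·11.2²·0.87 + 1.6²·24.3²·0.83] + 1041.65 = 1667.58 + 1041.65 = 2709.24.
Reliability = 2709.24 / 3057.13 = 0.8862.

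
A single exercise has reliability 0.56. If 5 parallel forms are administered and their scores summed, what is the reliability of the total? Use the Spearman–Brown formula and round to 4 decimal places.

ρ_k = kρ / (1 + (k−1)ρ) = 5·0.56 / (1 + 4·0.56) = 2.800 / 3.240 = 0.8642.

0.8642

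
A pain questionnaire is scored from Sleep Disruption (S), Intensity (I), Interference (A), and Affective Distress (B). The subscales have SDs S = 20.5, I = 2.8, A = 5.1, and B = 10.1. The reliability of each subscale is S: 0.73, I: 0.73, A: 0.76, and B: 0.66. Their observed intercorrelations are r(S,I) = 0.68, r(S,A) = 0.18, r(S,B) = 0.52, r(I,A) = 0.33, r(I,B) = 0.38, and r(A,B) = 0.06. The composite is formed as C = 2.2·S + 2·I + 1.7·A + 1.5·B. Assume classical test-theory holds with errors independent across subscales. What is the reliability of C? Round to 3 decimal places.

Var(C) = 2.2²·20.5² + 2²·2.8² + 1.7²·5.1² + 1.5²·10.1² + 2·[4.4·20.5·2.8·0.68 + 3.74·20.5·5.1·0.18 + 3.3·20.5·10.1·0.52 + 3.4·2.8·5.1·0.33 + 3·2.8·10.1·0.38 + 2.55·5.1·10.1·0.06] = 2370.06 + 1307.13 = 3677.19.
Under uncorrelated errors the observed covariances equal the true-score covariances, so only the own-variance terms attenuate.
True-score variance = [2.2²·20.5²·0.73 + 2²·2.8²·0.73 + 1.7²·5.1²·0.76 + 1.5²·10.1²·0.66] + 1307.13 = 1716.33 + 1307.13 = 3023.46.
Reliability = 3023.46 / 3677.19 = 0.822.

0.822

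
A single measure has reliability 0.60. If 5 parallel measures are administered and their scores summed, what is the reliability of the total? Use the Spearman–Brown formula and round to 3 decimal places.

ρ_k = kρ / (1 + (k−1)ρ) = 5·0.60 / (1 + 4·0.60) = 3.000 / 3.400 = 0.882.

0.882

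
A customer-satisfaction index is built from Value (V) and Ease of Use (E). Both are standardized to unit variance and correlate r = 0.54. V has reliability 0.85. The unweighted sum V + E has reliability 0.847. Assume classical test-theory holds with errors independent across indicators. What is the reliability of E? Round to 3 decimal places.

0.679

Var(V+E) = 2 + 2·0.54 = 3.080.
True-score variance = ρ_V + ρ_E + 2·0.54, so 0.847 = (0.85 + ρ_E + 1.08) / 3.080.
ρ_E = 0.847·3.080 − 0.85 − 1.08 = 0.679.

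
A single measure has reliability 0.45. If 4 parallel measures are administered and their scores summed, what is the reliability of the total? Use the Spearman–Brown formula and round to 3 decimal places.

0.766

ρ_k = kρ / (1 + (k−1)ρ) = 4·0.45 / (1 + 3·0.45) = 1.800 / 2.350 = 0.766.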